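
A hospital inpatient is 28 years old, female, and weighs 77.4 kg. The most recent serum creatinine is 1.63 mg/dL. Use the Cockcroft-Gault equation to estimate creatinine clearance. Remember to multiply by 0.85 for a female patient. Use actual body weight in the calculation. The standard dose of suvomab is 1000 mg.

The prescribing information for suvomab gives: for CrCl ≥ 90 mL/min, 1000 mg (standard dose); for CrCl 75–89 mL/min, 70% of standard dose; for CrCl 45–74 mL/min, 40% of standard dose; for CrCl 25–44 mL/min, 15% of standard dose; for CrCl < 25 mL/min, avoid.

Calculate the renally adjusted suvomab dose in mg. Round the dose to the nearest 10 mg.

400 mg

CrCl = (140 − 28) × 77.4 / (72 × 1.63) × 0.85 = 8668.8 / 117.36 × 0.85 ≈ 62.8 mL/min
CrCl ≈ 63 mL/min → bracket 45–74 mL/min.
40% of 1000 mg = 400 mg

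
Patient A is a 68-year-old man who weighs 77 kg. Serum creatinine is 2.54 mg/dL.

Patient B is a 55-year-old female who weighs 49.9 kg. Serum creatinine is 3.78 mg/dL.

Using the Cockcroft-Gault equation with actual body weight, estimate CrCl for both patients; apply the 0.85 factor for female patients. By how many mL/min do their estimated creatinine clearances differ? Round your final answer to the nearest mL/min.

17 mL/min

Patient A: CrCl = (140 − 68) × 77 / (72 × 2.54) = 5544.0 / 182.88 ≈ 30.3 mL/min
Patient B: CrCl = (140 − 55) × 49.9 / (72 × 3.78) × 0.85 = 4241.5 / 272.16 × 0.85 ≈ 13.2 mL/min
|30.3 − 13.2| = 17.1 mL/min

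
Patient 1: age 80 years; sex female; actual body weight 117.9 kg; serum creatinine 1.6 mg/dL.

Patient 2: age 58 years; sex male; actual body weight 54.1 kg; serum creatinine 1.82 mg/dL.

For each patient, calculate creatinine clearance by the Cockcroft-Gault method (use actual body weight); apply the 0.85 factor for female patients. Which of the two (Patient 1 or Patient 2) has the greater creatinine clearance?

Patient 1: CrCl = (140 − 80) × 117.9 / (72 × 1.6) × 0.85 = 7074.0 / 115.20 × 0.85 ≈ 52.2 mL/min
Patient 2: CrCl = (140 − 58) × 54.1 / (72 × 1.82) = 4436.2 / 131.04 ≈ 33.9 mL/min
52.2 vs 33.9 mL/min → Patient 1 is higher.

Patient 1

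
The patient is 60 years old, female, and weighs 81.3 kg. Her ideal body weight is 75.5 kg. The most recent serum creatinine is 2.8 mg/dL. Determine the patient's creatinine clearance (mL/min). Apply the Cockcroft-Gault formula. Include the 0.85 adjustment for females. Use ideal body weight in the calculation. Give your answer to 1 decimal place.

25.5 mL/min

CrCl = (140 − 60) × 75.5 / (72 × 2.8) × 0.85 = 6040.0 / 201.60 × 0.85 ≈ 25.5 mL/min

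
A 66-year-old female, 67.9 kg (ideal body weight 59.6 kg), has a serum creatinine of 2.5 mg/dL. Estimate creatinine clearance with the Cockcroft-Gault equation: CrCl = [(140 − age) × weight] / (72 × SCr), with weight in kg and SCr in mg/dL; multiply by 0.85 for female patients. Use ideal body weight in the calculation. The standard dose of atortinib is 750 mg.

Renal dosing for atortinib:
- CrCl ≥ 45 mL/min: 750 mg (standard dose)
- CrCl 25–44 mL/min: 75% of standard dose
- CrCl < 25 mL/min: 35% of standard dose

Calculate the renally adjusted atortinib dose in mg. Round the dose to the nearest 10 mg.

260 mg

CrCl = (140 − 66) × 59.6 / (72 × 2.5) × 0.85 = 4410.4 / 180.00 × 0.85 ≈ 20.8 mL/min
CrCl ≈ 21 mL/min → bracket < 25 mL/min.
35% of 750 mg = 262.5 mg → 260 mg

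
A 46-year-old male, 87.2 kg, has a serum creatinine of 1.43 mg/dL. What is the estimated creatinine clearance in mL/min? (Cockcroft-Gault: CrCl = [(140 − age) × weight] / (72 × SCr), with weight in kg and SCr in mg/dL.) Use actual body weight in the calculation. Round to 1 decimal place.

CrCl = (140 − 46) × 87.2 / (72 × 1.43) = 8196.8 / 102.96 ≈ 79.6 mL/min

79.6 mL/min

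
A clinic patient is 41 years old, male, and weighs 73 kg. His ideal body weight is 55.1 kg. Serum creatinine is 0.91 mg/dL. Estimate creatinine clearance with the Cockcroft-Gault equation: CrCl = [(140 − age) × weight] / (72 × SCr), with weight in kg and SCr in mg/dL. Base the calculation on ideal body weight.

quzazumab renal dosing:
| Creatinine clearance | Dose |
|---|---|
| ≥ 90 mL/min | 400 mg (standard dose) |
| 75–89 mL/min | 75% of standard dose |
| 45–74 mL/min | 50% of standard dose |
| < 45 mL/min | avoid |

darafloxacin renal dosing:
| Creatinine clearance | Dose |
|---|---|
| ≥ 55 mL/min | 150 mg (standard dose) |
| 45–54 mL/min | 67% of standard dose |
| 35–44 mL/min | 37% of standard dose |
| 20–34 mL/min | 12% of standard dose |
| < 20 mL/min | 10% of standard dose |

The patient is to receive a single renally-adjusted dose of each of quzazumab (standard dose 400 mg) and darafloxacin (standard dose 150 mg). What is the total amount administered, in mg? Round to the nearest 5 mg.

CrCl = (140 − 41) × 55.1 / (72 × 0.91) = 5454.9 / 65.52 ≈ 83.3 mL/min
CrCl ≈ 83 mL/min.
quzazumab: 75–89 mL/min → 75% of 400 mg = 300 mg.
darafloxacin: ≥ 55 mL/min → 100% of 150 mg = 150 mg.
Total = 300 + 150 = 450 mg.

450 mg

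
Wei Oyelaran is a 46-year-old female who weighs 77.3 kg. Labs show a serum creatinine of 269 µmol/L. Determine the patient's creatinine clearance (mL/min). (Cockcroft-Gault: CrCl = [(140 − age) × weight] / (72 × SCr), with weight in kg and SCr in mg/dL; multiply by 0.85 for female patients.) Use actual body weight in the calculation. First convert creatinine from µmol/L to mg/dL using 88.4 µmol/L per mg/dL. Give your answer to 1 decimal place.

28.2 mL/min

SCr = 269 / 88.4 = 3.043 mg/dL
CrCl = (140 − 46) × 77.3 / (72 × 3.043) × 0.85 = 7266.2 / 219.10 × 0.85 ≈ 28.2 mL/min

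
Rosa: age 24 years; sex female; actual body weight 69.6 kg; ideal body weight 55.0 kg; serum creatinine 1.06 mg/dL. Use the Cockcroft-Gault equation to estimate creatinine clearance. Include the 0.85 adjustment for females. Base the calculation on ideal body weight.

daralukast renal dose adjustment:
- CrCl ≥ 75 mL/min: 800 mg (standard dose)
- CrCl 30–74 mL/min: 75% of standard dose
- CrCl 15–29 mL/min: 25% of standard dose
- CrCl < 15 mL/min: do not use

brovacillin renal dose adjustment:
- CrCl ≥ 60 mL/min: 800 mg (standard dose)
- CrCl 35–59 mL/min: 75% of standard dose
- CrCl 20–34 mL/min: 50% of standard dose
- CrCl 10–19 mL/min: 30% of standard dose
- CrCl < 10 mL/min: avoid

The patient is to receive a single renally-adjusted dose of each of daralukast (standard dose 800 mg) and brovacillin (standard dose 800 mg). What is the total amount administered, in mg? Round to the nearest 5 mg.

CrCl = (140 − 24) × 55 / (72 × 1.06) × 0.85 = 6380.0 / 76.32 × 0.85 ≈ 71.1 mL/min
CrCl ≈ 71 mL/min.
daralukast: 30–74 mL/min → 75% of 800 mg = 600 mg.
brovacillin: ≥ 60 mL/min → 100% of 800 mg = 800 mg.
Total = 600 + 800 = 1400 mg.

1400 mg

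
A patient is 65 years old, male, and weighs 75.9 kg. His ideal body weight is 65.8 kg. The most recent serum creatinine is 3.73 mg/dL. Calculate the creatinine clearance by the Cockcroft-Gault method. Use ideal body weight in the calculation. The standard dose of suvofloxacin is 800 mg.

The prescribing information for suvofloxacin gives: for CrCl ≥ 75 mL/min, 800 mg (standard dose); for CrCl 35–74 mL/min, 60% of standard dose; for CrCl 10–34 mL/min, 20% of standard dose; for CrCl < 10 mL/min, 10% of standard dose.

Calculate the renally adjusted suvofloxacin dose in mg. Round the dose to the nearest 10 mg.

CrCl = (140 − 65) × 65.8 / (72 × 3.73) = 4935.0 / 268.56 ≈ 18.4 mL/min
CrCl ≈ 18 mL/min → bracket 10–34 mL/min.
20% of 800 mg = 160 mg

160 mg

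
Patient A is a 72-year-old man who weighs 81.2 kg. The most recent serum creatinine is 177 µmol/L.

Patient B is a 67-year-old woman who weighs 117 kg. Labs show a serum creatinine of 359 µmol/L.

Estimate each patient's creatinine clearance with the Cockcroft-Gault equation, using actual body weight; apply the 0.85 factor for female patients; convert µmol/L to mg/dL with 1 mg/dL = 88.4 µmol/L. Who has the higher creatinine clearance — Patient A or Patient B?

Patient A

Patient A: SCr = 177 / 88.4 = 2.002 mg/dL
Patient A: CrCl = (140 − 72) × 81.2 / (72 × 2.002) = 5521.6 / 144.14 ≈ 38.3 mL/min
Patient B: SCr = 359 / 88.4 = 4.061 mg/dL
Patient B: CrCl = (140 − 67) × 117 / (72 × 4.061) × 0.85 = 8541.0 / 292.39 × 0.85 ≈ 24.8 mL/min
38.3 vs 24.8 mL/min → Patient A is higher.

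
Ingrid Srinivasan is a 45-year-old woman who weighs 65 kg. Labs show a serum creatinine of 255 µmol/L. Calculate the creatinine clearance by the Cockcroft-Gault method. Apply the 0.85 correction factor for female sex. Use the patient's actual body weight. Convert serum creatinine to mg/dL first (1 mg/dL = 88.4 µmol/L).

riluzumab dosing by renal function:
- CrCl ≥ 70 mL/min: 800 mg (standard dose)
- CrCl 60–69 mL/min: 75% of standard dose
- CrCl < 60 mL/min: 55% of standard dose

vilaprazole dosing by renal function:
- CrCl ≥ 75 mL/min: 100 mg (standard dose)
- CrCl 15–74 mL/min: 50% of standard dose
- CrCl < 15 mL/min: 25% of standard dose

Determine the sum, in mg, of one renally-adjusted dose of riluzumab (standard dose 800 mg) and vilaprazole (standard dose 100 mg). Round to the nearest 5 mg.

SCr = 255 / 88.4 = 2.885 mg/dL
CrCl = (140 − 45) × 65 / (72 × 2.885) × 0.85 = 6175.0 / 207.72 × 0.85 ≈ 25.3 mL/min
CrCl ≈ 25 mL/min.
riluzumab: < 60 mL/min → 55% of 800 mg = 440 mg.
vilaprazole: 15–74 mL/min → 50% of 100 mg = 50 mg.
Total = 440 + 50 = 490 mg.

490 mg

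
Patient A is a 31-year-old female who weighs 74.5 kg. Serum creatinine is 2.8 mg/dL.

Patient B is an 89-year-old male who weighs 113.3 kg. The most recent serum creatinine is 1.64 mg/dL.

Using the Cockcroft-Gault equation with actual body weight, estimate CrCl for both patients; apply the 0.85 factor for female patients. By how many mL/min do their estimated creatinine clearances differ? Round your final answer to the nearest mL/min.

Patient A: CrCl = (140 − 31) × 74.5 / (72 × 2.8) × 0.85 = 8120.5 / 201.60 × 0.85 ≈ 34.2 mL/min
Patient B: CrCl = (140 − 89) × 113.3 / (72 × 1.64) = 5778.3 / 118.08 ≈ 48.9 mL/min
|34.2 − 48.9| = 14.7 mL/min

15 mL/min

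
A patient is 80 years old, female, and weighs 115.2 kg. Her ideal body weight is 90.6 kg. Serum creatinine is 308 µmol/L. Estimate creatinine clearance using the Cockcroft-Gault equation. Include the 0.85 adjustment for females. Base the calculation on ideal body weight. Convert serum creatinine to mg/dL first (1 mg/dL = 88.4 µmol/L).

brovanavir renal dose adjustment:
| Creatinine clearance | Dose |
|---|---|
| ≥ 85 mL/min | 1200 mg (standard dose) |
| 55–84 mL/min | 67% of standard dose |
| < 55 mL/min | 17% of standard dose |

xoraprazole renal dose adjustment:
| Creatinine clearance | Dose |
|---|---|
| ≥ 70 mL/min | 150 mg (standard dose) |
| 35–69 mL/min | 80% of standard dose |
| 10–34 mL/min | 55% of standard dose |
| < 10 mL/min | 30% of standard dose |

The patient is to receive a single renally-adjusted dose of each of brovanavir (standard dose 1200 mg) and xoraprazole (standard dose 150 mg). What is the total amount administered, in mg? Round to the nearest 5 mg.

SCr = 308 / 88.4 = 3.484 mg/dL
CrCl = (140 − 80) × 90.6 / (72 × 3.484) × 0.85 = 5436.0 / 250.85 × 0.85 ≈ 18.4 mL/min
CrCl ≈ 18 mL/min.
brovanavir: < 55 mL/min → 17% of 1200 mg = 204 mg.
xoraprazole: 10–34 mL/min → 55% of 150 mg = 82.5 mg.
Total = 204 + 82.5 = 286.5 mg.

285 mg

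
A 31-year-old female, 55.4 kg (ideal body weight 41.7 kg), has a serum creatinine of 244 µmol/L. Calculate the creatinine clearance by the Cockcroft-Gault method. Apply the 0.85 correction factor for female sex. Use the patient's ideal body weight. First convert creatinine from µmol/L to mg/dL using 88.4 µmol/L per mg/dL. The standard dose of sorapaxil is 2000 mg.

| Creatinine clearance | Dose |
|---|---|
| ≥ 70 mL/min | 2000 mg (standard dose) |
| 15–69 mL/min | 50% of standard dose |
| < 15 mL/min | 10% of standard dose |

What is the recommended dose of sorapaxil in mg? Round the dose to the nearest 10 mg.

SCr = 244 / 88.4 = 2.76 mg/dL
CrCl = (140 − 31) × 41.7 / (72 × 2.76) × 0.85 = 4545.3 / 198.72 × 0.85 ≈ 19.4 mL/min
CrCl ≈ 19 mL/min → bracket 15–69 mL/min.
50% of 2000 mg = 1000 mg

1000 mg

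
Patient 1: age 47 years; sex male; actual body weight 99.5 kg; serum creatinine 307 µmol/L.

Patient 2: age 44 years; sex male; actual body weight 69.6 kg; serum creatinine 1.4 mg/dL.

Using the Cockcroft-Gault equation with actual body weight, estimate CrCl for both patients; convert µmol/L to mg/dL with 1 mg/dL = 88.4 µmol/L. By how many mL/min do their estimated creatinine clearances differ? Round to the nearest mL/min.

Patient 1: SCr = 307 / 88.4 = 3.473 mg/dL
Patient 1: CrCl = (140 − 47) × 99.5 / (72 × 3.473) = 9253.5 / 250.06 ≈ 37.0 mL/min
Patient 2: CrCl = (140 − 44) × 69.6 / (72 × 1.4) = 6681.6 / 100.80 ≈ 66.3 mL/min
|37.0 − 66.3| = 29.3 mL/min

29 mL/min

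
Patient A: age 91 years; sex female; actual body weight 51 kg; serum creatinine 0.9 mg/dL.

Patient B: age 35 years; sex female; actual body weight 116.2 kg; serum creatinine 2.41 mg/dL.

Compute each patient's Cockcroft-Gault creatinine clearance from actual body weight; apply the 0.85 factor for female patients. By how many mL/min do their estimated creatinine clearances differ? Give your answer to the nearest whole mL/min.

27 mL/min

Patient A: CrCl = (140 − 91) × 51 / (72 × 0.9) × 0.85 = 2499.0 / 64.80 × 0.85 ≈ 32.8 mL/min
Patient B: CrCl = (140 − 35) × 116.2 / (72 × 2.41) × 0.85 = 12201.0 / 173.52 × 0.85 ≈ 59.8 mL/min
|32.8 − 59.8| = 27.0 mL/min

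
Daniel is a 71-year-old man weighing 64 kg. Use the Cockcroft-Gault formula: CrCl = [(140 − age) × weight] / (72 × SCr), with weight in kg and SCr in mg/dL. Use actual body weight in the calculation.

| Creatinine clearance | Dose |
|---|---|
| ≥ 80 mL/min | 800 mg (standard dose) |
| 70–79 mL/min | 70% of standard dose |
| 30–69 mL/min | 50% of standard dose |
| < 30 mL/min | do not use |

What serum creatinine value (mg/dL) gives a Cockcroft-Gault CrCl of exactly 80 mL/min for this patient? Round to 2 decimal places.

Standard dose requires CrCl ≥ 80 mL/min.
Set (140 − 71) × 64 / (72 × SCr) = 80
SCr = (140 − 71) × 64 / (72 × 80) = 0.767 mg/dL

0.77 mg/dL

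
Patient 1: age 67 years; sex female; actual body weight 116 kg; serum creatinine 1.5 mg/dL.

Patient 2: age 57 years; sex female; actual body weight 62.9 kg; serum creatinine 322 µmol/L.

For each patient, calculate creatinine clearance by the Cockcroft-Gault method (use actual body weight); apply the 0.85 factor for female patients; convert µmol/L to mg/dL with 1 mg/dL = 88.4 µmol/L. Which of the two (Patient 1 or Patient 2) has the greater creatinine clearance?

Patient 1: CrCl = (140 − 67) × 116 / (72 × 1.5) × 0.85 = 8468.0 / 108.00 × 0.85 ≈ 66.6 mL/min
Patient 2: SCr = 322 / 88.4 = 3.643 mg/dL
Patient 2: CrCl = (140 − 57) × 62.9 / (72 × 3.643) × 0.85 = 5220.7 / 262.30 × 0.85 ≈ 16.9 mL/min
66.6 vs 16.9 mL/min → Patient 1 is higher.

Patient 1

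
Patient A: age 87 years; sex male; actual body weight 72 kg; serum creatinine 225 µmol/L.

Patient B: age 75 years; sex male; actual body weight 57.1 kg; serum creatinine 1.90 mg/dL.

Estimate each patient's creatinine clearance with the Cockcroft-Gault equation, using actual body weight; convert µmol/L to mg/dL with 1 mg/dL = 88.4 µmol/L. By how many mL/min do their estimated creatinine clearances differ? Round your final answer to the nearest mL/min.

6 mL/min

Patient A: SCr = 225 / 88.4 = 2.545 mg/dL
Patient A: CrCl = (140 − 87) × 72 / (72 × 2.545) = 3816.0 / 183.24 ≈ 20.8 mL/min
Patient B: CrCl = (140 − 75) × 57.1 / (72 × 1.9) = 3711.5 / 136.80 ≈ 27.1 mL/min
|20.8 − 27.1| = 6.3 mL/min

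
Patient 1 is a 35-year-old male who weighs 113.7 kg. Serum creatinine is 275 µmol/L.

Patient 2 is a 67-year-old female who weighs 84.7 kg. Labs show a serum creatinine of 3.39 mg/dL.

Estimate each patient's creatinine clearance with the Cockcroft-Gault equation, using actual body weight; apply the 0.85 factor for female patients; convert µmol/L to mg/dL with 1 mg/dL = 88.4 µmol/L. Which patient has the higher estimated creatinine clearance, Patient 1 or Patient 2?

Patient 1: SCr = 275 / 88.4 = 3.111 mg/dL
Patient 1: CrCl = (140 − 35) × 113.7 / (72 × 3.111) = 11938.5 / 223.99 ≈ 53.3 mL/min
Patient 2: CrCl = (140 − 67) × 84.7 / (72 × 3.39) × 0.85 = 6183.1 / 244.08 × 0.85 ≈ 21.5 mL/min
53.3 vs 21.5 mL/min → Patient 1 is higher.

Patient 1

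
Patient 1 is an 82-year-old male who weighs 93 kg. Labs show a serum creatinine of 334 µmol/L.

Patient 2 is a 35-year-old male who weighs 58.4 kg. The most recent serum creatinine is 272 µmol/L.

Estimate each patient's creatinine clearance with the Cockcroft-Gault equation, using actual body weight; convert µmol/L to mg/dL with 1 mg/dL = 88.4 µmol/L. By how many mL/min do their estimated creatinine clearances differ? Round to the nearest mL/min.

8 mL/min

Patient 1: SCr = 334 / 88.4 = 3.778 mg/dL
Patient 1: CrCl = (140 − 82) × 93 / (72 × 3.778) = 5394.0 / 272.02 ≈ 19.8 mL/min
Patient 2: SCr = 272 / 88.4 = 3.077 mg/dL
Patient 2: CrCl = (140 − 35) × 58.4 / (72 × 3.077) = 6132.0 / 221.54 ≈ 27.7 mL/min
|19.8 − 27.7| = 7.9 mL/min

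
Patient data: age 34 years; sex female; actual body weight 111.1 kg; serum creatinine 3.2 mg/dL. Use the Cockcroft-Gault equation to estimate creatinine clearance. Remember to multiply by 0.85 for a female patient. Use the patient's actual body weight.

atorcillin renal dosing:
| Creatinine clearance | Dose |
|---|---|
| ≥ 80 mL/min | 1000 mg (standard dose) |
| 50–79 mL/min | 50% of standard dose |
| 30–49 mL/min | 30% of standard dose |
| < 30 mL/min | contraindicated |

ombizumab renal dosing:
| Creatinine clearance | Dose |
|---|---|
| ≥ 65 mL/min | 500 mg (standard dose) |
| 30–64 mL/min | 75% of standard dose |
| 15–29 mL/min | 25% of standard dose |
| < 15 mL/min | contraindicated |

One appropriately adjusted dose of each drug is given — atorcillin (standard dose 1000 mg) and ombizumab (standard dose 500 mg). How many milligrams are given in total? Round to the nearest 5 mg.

CrCl = (140 − 34) × 111.1 / (72 × 3.2) × 0.85 = 11776.6 / 230.40 × 0.85 ≈ 43.4 mL/min
CrCl ≈ 43 mL/min.
atorcillin: 30–49 mL/min → 30% of 1000 mg = 300 mg.
ombizumab: 30–64 mL/min → 75% of 500 mg = 375 mg.
Total = 300 + 375 = 675 mg.

675 mg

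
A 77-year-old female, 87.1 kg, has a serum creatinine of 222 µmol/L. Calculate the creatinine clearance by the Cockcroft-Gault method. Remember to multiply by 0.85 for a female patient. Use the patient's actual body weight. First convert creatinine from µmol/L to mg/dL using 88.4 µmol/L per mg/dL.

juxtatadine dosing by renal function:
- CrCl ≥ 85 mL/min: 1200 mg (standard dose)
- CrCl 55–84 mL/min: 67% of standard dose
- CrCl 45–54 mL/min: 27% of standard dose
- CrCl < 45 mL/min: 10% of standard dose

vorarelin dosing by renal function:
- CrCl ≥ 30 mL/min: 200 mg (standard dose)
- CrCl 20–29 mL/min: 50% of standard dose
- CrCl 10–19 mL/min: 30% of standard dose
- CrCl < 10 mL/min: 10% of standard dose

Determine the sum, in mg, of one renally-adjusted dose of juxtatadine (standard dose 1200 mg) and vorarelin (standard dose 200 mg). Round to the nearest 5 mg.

SCr = 222 / 88.4 = 2.511 mg/dL
CrCl = (140 − 77) × 87.1 / (72 × 2.511) × 0.85 = 5487.3 / 180.79 × 0.85 ≈ 25.8 mL/min
CrCl ≈ 26 mL/min.
juxtatadine: < 45 mL/min → 10% of 1200 mg = 120 mg.
vorarelin: 20–29 mL/min → 50% of 200 mg = 100 mg.
Total = 120 + 100 = 220 mg.

220 mg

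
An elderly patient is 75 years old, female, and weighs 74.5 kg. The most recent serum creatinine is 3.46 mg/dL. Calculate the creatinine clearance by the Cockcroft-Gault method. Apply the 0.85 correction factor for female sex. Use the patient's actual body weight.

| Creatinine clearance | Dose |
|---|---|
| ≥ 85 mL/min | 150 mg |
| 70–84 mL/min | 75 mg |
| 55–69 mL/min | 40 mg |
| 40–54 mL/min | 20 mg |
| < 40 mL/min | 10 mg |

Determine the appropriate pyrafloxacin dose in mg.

10 mg

CrCl = (140 − 75) × 74.5 / (72 × 3.46) × 0.85 = 4842.5 / 249.12 × 0.85 ≈ 16.5 mL/min
CrCl ≈ 17 mL/min → bracket < 40 mL/min.
Dose for this bracket: 10 mg.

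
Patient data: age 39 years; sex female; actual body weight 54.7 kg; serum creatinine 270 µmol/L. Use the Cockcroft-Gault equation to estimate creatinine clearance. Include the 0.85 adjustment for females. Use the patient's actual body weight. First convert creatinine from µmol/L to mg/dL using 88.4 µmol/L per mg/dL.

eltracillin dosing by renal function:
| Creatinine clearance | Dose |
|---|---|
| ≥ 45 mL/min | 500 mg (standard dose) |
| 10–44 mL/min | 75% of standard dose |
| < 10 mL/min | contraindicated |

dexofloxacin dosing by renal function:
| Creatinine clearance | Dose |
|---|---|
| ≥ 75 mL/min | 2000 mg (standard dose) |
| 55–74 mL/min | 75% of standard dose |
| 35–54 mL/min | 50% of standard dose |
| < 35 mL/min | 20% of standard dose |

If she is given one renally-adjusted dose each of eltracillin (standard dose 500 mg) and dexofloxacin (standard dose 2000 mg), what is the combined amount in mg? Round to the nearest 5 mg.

SCr = 270 / 88.4 = 3.054 mg/dL
CrCl = (140 − 39) × 54.7 / (72 × 3.054) × 0.85 = 5524.7 / 219.89 × 0.85 ≈ 21.4 mL/min
CrCl ≈ 21 mL/min.
eltracillin: 10–44 mL/min → 75% of 500 mg = 375 mg.
dexofloxacin: < 35 mL/min → 20% of 2000 mg = 400 mg.
Total = 375 + 400 = 775 mg.

775 mg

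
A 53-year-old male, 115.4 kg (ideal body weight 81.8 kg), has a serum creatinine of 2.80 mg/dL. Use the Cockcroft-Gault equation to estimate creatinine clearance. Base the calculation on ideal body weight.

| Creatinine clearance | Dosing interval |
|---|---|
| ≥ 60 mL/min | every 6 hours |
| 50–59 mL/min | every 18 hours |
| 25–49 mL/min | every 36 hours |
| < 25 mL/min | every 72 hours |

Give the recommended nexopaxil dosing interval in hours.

every 36 hours

CrCl = (140 − 53) × 81.8 / (72 × 2.8) = 7116.6 / 201.60 ≈ 35.3 mL/min
CrCl ≈ 35 mL/min → bracket 25–49 mL/min → every 36 hours.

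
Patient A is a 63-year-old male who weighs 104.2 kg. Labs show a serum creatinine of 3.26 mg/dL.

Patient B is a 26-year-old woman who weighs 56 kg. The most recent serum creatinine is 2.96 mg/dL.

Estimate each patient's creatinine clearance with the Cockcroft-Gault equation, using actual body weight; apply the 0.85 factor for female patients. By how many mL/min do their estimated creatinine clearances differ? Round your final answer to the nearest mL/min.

9 mL/min

Patient A: CrCl = (140 − 63) × 104.2 / (72 × 3.26) = 8023.4 / 234.72 ≈ 34.2 mL/min
Patient B: CrCl = (140 − 26) × 56 / (72 × 2.96) × 0.85 = 6384.0 / 213.12 × 0.85 ≈ 25.5 mL/min
|34.2 − 25.5| = 8.7 mL/min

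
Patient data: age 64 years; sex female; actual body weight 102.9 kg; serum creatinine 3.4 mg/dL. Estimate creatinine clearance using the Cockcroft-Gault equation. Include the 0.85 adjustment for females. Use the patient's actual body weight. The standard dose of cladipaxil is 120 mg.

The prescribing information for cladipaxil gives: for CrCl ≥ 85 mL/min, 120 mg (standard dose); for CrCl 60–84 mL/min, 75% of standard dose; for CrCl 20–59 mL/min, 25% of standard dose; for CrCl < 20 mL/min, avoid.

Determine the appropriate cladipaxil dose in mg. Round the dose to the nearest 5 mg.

CrCl = (140 − 64) × 102.9 / (72 × 3.4) × 0.85 = 7820.4 / 244.80 × 0.85 ≈ 27.2 mL/min
CrCl ≈ 27 mL/min → bracket 20–59 mL/min.
25% of 120 mg = 30 mg

30 mg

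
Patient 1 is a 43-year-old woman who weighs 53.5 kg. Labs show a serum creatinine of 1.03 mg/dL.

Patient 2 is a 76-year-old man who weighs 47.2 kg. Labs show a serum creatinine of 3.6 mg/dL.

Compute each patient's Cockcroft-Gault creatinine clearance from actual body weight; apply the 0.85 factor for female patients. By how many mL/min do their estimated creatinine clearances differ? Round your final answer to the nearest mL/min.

48 mL/min

Patient 1: CrCl = (140 − 43) × 53.5 / (72 × 1.03) × 0.85 = 5189.5 / 74.16 × 0.85 ≈ 59.5 mL/min
Patient 2: CrCl = (140 − 76) × 47.2 / (72 × 3.6) = 3020.8 / 259.20 ≈ 11.7 mL/min
|59.5 − 11.7| = 47.8 mL/min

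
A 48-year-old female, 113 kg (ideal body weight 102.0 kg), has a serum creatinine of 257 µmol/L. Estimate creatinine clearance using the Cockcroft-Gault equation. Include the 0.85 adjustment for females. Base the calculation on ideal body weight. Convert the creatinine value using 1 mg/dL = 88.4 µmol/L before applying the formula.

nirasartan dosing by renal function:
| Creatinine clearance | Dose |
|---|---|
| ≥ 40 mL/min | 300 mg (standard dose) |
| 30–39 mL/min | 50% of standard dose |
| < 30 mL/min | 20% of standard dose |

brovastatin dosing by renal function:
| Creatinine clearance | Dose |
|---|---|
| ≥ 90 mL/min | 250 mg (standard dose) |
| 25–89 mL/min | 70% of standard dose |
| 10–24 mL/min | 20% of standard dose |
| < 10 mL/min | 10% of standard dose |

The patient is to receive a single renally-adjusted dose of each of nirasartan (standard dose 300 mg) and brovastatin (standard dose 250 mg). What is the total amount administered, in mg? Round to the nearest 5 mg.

325 mg

SCr = 257 / 88.4 = 2.907 mg/dL
CrCl = (140 − 48) × 102 / (72 × 2.907) × 0.85 = 9384.0 / 209.30 × 0.85 ≈ 38.1 mL/min
CrCl ≈ 38 mL/min.
nirasartan: 30–39 mL/min → 50% of 300 mg = 150 mg.
brovastatin: 25–89 mL/min → 70% of 250 mg = 175 mg.
Total = 150 + 175 = 325 mg.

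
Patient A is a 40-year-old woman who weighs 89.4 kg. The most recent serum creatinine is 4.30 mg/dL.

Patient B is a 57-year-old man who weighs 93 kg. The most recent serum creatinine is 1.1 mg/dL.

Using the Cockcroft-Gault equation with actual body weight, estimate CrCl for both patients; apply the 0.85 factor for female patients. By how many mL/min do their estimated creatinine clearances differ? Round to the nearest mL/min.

73 mL/min

Patient A: CrCl = (140 − 40) × 89.4 / (72 × 4.3) × 0.85 = 8940.0 / 309.60 × 0.85 ≈ 24.5 mL/min
Patient B: CrCl = (140 − 57) × 93 / (72 × 1.1) = 7719.0 / 79.20 ≈ 97.5 mL/min
|24.5 − 97.5| = 73.0 mL/min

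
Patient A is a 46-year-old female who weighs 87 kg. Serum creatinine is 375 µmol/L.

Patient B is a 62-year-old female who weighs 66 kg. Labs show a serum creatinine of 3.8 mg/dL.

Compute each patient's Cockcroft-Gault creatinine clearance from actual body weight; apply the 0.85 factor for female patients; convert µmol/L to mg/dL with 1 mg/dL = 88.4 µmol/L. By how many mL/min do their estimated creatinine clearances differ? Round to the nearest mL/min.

Patient A: SCr = 375 / 88.4 = 4.242 mg/dL
Patient A: CrCl = (140 − 46) × 87 / (72 × 4.242) × 0.85 = 8178.0 / 305.42 × 0.85 ≈ 22.8 mL/min
Patient B: CrCl = (140 − 62) × 66 / (72 × 3.8) × 0.85 = 5148.0 / 273.60 × 0.85 ≈ 16.0 mL/min
|22.8 − 16.0| = 6.8 mL/min

7 mL/min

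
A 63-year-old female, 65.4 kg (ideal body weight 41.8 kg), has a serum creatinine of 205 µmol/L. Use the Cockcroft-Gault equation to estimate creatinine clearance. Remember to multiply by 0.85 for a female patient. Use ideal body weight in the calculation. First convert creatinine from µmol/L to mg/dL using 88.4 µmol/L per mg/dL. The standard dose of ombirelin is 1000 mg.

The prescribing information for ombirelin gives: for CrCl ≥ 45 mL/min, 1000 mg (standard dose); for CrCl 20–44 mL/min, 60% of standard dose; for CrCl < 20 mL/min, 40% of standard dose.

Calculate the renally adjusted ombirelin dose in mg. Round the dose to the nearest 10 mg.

400 mg

SCr = 205 / 88.4 = 2.319 mg/dL
CrCl = (140 − 63) × 41.8 / (72 × 2.319) × 0.85 = 3218.6 / 166.97 × 0.85 ≈ 16.4 mL/min
CrCl ≈ 16 mL/min → bracket < 20 mL/min.
40% of 1000 mg = 400 mg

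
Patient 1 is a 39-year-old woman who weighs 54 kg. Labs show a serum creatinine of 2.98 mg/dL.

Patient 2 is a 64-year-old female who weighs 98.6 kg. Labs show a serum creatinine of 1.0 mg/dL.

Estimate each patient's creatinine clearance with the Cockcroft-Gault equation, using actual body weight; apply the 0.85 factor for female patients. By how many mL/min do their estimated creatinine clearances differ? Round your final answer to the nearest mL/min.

Patient 1: CrCl = (140 − 39) × 54 / (72 × 2.98) × 0.85 = 5454.0 / 214.56 × 0.85 ≈ 21.6 mL/min
Patient 2: CrCl = (140 − 64) × 98.6 / (72 × 1) × 0.85 = 7493.6 / 72.00 × 0.85 ≈ 88.5 mL/min
|21.6 − 88.5| = 66.9 mL/min

67 mL/min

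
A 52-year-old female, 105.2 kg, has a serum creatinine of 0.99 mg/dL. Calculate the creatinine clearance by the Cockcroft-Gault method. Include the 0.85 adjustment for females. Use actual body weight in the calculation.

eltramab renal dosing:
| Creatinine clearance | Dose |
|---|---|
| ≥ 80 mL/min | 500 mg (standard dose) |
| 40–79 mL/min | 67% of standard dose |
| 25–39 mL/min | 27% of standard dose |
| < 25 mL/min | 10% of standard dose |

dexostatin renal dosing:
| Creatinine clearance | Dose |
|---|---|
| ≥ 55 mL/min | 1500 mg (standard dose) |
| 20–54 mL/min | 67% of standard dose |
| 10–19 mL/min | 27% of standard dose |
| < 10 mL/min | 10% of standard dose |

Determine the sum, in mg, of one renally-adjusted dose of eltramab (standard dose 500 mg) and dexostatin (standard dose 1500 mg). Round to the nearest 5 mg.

CrCl = (140 − 52) × 105.2 / (72 × 0.99) × 0.85 = 9257.6 / 71.28 × 0.85 ≈ 110.4 mL/min
CrCl ≈ 110 mL/min.
eltramab: ≥ 80 mL/min → 100% of 500 mg = 500 mg.
dexostatin: ≥ 55 mL/min → 100% of 1500 mg = 1500 mg.
Total = 500 + 1500 = 2000 mg.

2000 mg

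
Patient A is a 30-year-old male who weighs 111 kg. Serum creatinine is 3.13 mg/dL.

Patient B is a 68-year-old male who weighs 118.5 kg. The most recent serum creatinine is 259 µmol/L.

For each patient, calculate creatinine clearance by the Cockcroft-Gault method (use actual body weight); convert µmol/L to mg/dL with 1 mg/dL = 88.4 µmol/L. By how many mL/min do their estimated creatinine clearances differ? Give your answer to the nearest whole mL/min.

Patient A: CrCl = (140 − 30) × 111 / (72 × 3.13) = 12210.0 / 225.36 ≈ 54.2 mL/min
Patient B: SCr = 259 / 88.4 = 2.93 mg/dL
Patient B: CrCl = (140 − 68) × 118.5 / (72 × 2.93) = 8532.0 / 210.96 ≈ 40.4 mL/min
|54.2 − 40.4| = 13.8 mL/min

14 mL/min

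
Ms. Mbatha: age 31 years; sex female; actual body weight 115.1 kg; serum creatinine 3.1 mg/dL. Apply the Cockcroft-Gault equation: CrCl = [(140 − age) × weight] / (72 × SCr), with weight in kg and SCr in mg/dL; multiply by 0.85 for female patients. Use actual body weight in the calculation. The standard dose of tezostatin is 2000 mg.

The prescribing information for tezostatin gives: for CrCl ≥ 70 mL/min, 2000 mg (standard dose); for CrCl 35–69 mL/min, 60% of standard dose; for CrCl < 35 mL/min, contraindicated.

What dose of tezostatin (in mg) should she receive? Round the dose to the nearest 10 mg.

CrCl = (140 − 31) × 115.1 / (72 × 3.1) × 0.85 = 12545.9 / 223.20 × 0.85 ≈ 47.8 mL/min
CrCl ≈ 48 mL/min → bracket 35–69 mL/min.
60% of 2000 mg = 1200 mg

1200 mg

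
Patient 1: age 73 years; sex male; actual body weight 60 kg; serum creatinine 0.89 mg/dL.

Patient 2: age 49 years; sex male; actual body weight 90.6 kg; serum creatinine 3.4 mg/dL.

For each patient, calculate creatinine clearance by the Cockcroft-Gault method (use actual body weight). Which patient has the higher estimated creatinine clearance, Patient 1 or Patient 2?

Patient 1: CrCl = (140 − 73) × 60 / (72 × 0.89) = 4020.0 / 64.08 ≈ 62.7 mL/min
Patient 2: CrCl = (140 − 49) × 90.6 / (72 × 3.4) = 8244.6 / 244.80 ≈ 33.7 mL/min
62.7 vs 33.7 mL/min → Patient 1 is higher.

Patient 1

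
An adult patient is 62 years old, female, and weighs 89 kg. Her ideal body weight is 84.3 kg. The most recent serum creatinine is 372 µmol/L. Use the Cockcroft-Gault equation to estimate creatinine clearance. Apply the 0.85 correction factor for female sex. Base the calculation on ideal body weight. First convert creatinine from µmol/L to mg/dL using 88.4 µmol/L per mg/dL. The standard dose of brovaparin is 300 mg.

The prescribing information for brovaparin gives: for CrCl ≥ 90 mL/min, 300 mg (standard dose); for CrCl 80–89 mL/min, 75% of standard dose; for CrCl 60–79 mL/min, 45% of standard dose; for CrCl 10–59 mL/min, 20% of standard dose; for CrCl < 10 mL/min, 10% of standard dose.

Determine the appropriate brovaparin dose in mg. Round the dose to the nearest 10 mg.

SCr = 372 / 88.4 = 4.208 mg/dL
CrCl = (140 − 62) × 84.3 / (72 × 4.208) × 0.85 = 6575.4 / 302.98 × 0.85 ≈ 18.4 mL/min
CrCl ≈ 18 mL/min → bracket 10–59 mL/min.
20% of 300 mg = 60 mg

60 mg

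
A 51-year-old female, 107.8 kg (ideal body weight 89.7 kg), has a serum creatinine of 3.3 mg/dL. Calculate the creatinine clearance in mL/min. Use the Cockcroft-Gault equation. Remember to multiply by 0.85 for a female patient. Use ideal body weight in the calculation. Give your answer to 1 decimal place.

CrCl = (140 − 51) × 89.7 / (72 × 3.3) × 0.85 = 7983.3 / 237.60 × 0.85 ≈ 28.6 mL/min

28.6 mL/min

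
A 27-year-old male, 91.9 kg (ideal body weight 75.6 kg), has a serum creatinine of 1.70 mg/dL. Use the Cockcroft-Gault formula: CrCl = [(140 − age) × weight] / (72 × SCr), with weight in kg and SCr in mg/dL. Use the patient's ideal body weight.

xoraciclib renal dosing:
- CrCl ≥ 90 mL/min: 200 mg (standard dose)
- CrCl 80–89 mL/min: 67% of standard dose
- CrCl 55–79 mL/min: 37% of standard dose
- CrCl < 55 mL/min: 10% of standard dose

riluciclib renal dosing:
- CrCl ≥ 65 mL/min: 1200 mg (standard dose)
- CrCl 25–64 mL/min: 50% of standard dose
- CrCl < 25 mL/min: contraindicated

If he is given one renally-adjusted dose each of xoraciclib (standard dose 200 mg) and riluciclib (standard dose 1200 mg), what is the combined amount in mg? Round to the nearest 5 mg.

1275 mg

CrCl = (140 − 27) × 75.6 / (72 × 1.7) = 8542.8 / 122.40 ≈ 69.8 mL/min
CrCl ≈ 70 mL/min.
xoraciclib: 55–79 mL/min → 37% of 200 mg = 74 mg.
riluciclib: ≥ 65 mL/min → 100% of 1200 mg = 1200 mg.
Total = 74 + 1200 = 1274 mg.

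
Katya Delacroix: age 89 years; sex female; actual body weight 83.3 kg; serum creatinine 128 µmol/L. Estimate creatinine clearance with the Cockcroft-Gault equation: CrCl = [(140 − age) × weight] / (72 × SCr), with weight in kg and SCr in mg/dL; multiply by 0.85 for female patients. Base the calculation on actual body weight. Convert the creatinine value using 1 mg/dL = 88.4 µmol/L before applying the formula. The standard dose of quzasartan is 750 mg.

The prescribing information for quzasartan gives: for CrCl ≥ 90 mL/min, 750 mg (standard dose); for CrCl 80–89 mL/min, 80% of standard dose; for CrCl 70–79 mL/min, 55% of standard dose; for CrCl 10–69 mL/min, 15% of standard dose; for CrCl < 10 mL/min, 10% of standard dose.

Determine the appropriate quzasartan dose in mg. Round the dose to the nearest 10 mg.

110 mg

SCr = 128 / 88.4 = 1.448 mg/dL
CrCl = (140 − 89) × 83.3 / (72 × 1.448) × 0.85 = 4248.3 / 104.26 × 0.85 ≈ 34.6 mL/min
CrCl ≈ 35 mL/min → bracket 10–69 mL/min.
15% of 750 mg = 112.5 mg → 110 mg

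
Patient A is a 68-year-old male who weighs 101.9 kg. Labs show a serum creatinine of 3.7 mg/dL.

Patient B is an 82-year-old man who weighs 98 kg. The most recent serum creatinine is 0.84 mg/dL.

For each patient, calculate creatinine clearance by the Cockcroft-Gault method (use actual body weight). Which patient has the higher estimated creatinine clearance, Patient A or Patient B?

Patient A: CrCl = (140 − 68) × 101.9 / (72 × 3.7) = 7336.8 / 266.40 ≈ 27.5 mL/min
Patient B: CrCl = (140 − 82) × 98 / (72 × 0.84) = 5684.0 / 60.48 ≈ 94.0 mL/min
27.5 vs 94.0 mL/min → Patient B is higher.

Patient B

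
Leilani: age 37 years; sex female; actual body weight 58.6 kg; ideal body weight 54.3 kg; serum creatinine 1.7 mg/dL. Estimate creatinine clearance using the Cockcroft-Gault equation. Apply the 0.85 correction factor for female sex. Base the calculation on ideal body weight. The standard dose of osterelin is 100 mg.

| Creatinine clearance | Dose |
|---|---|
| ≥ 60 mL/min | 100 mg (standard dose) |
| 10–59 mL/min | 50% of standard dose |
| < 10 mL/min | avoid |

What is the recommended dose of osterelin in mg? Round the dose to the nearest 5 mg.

50 mg

CrCl = (140 − 37) × 54.3 / (72 × 1.7) × 0.85 = 5592.9 / 122.40 × 0.85 ≈ 38.8 mL/min
CrCl ≈ 39 mL/min → bracket 10–59 mL/min.
50% of 100 mg = 50 mg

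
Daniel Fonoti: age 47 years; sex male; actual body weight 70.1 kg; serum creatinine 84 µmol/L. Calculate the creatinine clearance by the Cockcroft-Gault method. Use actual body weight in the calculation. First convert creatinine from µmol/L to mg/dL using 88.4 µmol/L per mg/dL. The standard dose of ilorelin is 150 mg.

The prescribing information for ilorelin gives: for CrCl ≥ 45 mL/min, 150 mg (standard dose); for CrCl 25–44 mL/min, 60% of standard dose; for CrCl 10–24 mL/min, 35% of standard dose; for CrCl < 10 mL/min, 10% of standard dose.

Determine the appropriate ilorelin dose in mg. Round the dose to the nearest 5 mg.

SCr = 84 / 88.4 = 0.95 mg/dL
CrCl = (140 − 47) × 70.1 / (72 × 0.95) = 6519.3 / 68.40 ≈ 95.3 mL/min
CrCl ≈ 95 mL/min → bracket ≥ 45 mL/min.
100% of 150 mg = 150 mg

150 mg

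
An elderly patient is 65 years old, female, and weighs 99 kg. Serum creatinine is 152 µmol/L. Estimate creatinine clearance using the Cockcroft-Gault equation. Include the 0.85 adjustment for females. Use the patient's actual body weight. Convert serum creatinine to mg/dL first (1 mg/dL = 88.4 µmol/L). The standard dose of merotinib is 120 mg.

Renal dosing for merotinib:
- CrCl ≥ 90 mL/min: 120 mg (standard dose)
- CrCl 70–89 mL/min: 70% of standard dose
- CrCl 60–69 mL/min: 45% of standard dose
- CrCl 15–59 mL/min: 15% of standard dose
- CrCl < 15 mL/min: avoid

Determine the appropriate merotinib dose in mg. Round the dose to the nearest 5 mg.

20 mg

SCr = 152 / 88.4 = 1.719 mg/dL
CrCl = (140 − 65) × 99 / (72 × 1.719) × 0.85 = 7425.0 / 123.77 × 0.85 ≈ 51.0 mL/min
CrCl ≈ 51 mL/min → bracket 15–59 mL/min.
15% of 120 mg = 18 mg → 20 mg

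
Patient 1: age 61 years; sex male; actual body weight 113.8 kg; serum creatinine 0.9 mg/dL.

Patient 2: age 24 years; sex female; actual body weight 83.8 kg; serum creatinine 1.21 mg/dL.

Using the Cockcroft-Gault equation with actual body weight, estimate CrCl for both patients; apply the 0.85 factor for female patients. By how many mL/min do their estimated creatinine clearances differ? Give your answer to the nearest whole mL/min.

44 mL/min

Patient 1: CrCl = (140 − 61) × 113.8 / (72 × 0.9) = 8990.2 / 64.80 ≈ 138.7 mL/min
Patient 2: CrCl = (140 − 24) × 83.8 / (72 × 1.21) × 0.85 = 9720.8 / 87.12 × 0.85 ≈ 94.8 mL/min
|138.7 − 94.8| = 43.9 mL/min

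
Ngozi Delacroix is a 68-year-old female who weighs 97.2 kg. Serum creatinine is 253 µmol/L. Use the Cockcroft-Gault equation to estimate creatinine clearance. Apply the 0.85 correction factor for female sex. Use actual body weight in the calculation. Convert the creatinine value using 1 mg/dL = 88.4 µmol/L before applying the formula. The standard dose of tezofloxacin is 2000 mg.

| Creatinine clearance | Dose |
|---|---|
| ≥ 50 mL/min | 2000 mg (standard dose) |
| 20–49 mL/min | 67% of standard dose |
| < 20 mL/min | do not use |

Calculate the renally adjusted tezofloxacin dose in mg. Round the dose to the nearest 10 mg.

SCr = 253 / 88.4 = 2.862 mg/dL
CrCl = (140 − 68) × 97.2 / (72 × 2.862) × 0.85 = 6998.4 / 206.06 × 0.85 ≈ 28.9 mL/min
CrCl ≈ 29 mL/min → bracket 20–49 mL/min.
67% of 2000 mg = 1340 mg

1340 mg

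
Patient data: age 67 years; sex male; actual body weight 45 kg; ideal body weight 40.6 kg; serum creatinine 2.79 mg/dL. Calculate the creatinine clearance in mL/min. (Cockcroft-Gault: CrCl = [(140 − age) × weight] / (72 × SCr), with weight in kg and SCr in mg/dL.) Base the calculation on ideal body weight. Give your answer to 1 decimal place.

14.8 mL/min

CrCl = (140 − 67) × 40.6 / (72 × 2.79) = 2963.8 / 200.88 ≈ 14.8 mL/min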